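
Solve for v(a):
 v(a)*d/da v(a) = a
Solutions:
 v(a) = -sqrt(C1 + a^2)
 v(a) = sqrt(C1 + a^2)


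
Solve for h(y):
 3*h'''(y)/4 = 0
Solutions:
 h(y) = C1 + C2*y + C3*y^2


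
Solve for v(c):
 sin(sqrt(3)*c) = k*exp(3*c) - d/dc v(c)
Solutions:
 v(c) = C1 + k*exp(3*c)/3 + sqrt(3)*cos(sqrt(3)*c)/3


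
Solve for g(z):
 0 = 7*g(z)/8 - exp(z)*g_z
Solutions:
 g(z) = C1*exp(-7*exp(-z)/8)


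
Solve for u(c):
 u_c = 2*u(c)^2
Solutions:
 u(c) = -1/(C1 + 2*c)


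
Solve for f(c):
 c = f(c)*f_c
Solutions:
 f(c) = -sqrt(C1 + c^2)
 f(c) = sqrt(C1 + c^2)


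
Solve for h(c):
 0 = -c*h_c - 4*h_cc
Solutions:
 h(c) = C1 + C2*erf(sqrt(2)*c/4)


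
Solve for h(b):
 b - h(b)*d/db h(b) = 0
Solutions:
 h(b) = -sqrt(C1 + b^2)
 h(b) = sqrt(C1 + b^2)


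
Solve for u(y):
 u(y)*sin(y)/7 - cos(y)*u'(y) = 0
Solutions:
 u(y) = C1/cos(y)^(1/7)


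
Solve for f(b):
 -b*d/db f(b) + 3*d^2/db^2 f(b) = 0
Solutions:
 f(b) = C1 + C2*erfi(sqrt(6)*b/6)


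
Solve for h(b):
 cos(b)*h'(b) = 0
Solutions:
 h(b) = C1


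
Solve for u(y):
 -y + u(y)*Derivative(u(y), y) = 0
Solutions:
 u(y) = -sqrt(C1 + y^2)
 u(y) = sqrt(C1 + y^2)


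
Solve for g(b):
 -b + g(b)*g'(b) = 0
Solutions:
 g(b) = -sqrt(C1 + b^2)
 g(b) = sqrt(C1 + b^2)


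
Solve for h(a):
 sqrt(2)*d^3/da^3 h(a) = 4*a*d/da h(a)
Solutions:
 h(a) = C1 + Integral(C2*airyai(sqrt(2)*a) + C3*airybi(sqrt(2)*a), a)


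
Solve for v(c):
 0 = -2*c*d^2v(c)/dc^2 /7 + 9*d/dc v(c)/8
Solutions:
 v(c) = C1 + C2*c^(79/16)


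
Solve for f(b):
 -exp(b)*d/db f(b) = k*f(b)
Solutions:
 f(b) = C1*exp(k*exp(-b))


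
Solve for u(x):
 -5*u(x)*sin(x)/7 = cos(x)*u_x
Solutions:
 u(x) = C1*cos(x)^(5/7)


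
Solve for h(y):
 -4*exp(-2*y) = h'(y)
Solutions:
 h(y) = C1 + 2*exp(-2*y)


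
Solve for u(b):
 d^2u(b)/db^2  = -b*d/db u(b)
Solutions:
 u(b) = C1 + C2*erf(sqrt(2)*b/2)


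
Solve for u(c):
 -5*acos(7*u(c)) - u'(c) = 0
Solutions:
 Integral(1/acos(7*_y), (_y, u(c))) = C1 - 5*c


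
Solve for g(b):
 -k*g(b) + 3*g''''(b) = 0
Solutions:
 g(b) = C1*exp(-3^(3/4)*b*k^(1/4)/3) + C2*exp(3^(3/4)*b*k^(1/4)/3) + C3*exp(-3^(3/4)*I*b*k^(1/4)/3) + C4*exp(3^(3/4)*I*b*k^(1/4)/3)


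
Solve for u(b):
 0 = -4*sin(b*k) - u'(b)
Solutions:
 u(b) = C1 + 4*cos(b*k)/k


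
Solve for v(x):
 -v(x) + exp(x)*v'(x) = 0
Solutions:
 v(x) = C1*exp(-exp(-x))


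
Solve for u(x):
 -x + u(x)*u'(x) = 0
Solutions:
 u(x) = -sqrt(C1 + x^2)
 u(x) = sqrt(C1 + x^2)


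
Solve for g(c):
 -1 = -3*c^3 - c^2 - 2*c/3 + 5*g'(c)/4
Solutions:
 g(c) = C1 + 3*c^4/5 + 4*c^3/15 + 4*c^2/15 - 4*c/5


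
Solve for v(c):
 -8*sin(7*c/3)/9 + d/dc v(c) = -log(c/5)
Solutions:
 v(c) = C1 - c*log(c) + c + c*log(5) - 8*cos(7*c/3)/21


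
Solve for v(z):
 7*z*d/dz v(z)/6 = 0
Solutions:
 v(z) = C1


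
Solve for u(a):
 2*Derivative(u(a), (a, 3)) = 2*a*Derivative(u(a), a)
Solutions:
 u(a) = C1 + Integral(C2*airyai(a) + C3*airybi(a), a)


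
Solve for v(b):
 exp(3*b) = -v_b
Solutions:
 v(b) = C1 - exp(3*b)/3


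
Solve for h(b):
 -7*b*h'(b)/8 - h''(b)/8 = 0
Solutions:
 h(b) = C1 + C2*erf(sqrt(14)*b/2)


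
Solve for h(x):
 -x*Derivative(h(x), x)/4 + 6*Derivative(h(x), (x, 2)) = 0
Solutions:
 h(x) = C1 + C2*erfi(sqrt(3)*x/12)


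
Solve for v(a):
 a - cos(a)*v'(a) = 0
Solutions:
 v(a) = C1 + Integral(a/cos(a), a)


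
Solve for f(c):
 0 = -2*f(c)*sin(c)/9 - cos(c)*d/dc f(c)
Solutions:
 f(c) = C1*cos(c)^(2/9)


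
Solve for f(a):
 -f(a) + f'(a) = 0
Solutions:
 f(a) = C1*exp(a)


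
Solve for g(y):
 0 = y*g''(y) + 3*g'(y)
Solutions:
 g(y) = C1 + C2/y^2


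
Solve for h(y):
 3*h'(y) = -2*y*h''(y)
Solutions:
 h(y) = C1 + C2/sqrt(y)


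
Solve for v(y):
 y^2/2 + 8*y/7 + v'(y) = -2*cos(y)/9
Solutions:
 v(y) = C1 - y^3/6 - 4*y^2/7 - 2*sin(y)/9


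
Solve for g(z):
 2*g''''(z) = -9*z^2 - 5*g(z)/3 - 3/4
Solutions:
 g(z) = -27*z^2/5 + (C1*sin(10^(1/4)*3^(3/4)*z/6) + C2*cos(10^(1/4)*3^(3/4)*z/6))*exp(-10^(1/4)*3^(3/4)*z/6) + (C3*sin(10^(1/4)*3^(3/4)*z/6) + C4*cos(10^(1/4)*3^(3/4)*z/6))*exp(10^(1/4)*3^(3/4)*z/6) - 9/20


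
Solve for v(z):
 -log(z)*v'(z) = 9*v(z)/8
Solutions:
 v(z) = C1*exp(-9*li(z)/8)


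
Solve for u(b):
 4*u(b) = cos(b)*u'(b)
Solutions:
 u(b) = C1*(sin(b)^2 + 2*sin(b) + 1)/(sin(b)^2 - 2*sin(b) + 1)


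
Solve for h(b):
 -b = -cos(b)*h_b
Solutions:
 h(b) = C1 + Integral(b/cos(b), b)


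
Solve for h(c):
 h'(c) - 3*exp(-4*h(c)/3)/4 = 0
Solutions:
 h(c) = 3*log(-I*(C1 + c)^(1/4))
 h(c) = 3*log(I*(C1 + c)^(1/4))
 h(c) = 3*log(-(C1 + c)^(1/4))
 h(c) = 3*log(C1 + c)/4


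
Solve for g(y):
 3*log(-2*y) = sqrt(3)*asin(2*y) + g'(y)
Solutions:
 g(y) = C1 + 3*y*log(-y) - 3*y + 3*y*log(2) - sqrt(3)*(y*asin(2*y) + sqrt(1 - 4*y^2)/2)


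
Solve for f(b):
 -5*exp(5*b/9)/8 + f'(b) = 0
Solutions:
 f(b) = C1 + 9*exp(5*b/9)/8


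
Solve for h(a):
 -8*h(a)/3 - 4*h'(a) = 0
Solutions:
 h(a) = C1*exp(-2*a/3)


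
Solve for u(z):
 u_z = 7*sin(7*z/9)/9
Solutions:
 u(z) = C1 - cos(7*z/9)


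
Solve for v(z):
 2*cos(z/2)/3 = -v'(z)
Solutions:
 v(z) = C1 - 4*sin(z/2)/3


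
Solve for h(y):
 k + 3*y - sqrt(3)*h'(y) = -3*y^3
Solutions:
 h(y) = C1 + sqrt(3)*k*y/3 + sqrt(3)*y^4/4 + sqrt(3)*y^2/2


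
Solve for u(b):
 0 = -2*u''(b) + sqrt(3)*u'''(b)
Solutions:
 u(b) = C1 + C2*b + C3*exp(2*sqrt(3)*b/3)


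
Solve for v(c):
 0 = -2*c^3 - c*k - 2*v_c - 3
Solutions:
 v(c) = C1 - c^4/4 - c^2*k/4 - 3*c/2


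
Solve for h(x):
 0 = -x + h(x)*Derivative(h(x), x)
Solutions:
 h(x) = -sqrt(C1 + x^2)
 h(x) = sqrt(C1 + x^2)


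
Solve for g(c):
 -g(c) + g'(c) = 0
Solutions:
 g(c) = C1*exp(c)


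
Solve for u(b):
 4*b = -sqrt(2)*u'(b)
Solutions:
 u(b) = C1 - sqrt(2)*b^2


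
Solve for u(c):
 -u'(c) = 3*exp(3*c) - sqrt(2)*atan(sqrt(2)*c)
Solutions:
 u(c) = C1 + sqrt(2)*(c*atan(sqrt(2)*c) - sqrt(2)*log(2*c^2 + 1)/4) - exp(3*c)


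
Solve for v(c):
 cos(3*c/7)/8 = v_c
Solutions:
 v(c) = C1 + 7*sin(3*c/7)/24


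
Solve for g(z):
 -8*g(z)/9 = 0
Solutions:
 g(z) = 0


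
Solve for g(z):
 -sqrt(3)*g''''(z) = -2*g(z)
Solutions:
 g(z) = C1*exp(-2^(1/4)*3^(7/8)*z/3) + C2*exp(2^(1/4)*3^(7/8)*z/3) + C3*sin(2^(1/4)*3^(7/8)*z/3) + C4*cos(2^(1/4)*3^(7/8)*z/3)


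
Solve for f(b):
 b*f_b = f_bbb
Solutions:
 f(b) = C1 + Integral(C2*airyai(b) + C3*airybi(b), b)


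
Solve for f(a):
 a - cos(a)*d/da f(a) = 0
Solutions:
 f(a) = C1 + Integral(a/cos(a), a)


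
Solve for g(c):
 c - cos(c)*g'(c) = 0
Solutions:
 g(c) = C1 + Integral(c/cos(c), c)


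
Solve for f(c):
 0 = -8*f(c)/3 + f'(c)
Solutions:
 f(c) = C1*exp(8*c/3)


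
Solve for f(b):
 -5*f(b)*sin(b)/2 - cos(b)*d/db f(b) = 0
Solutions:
 f(b) = C1*cos(b)^(5/2)


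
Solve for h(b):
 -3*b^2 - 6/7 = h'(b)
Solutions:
 h(b) = C1 - b^3 - 6*b/7


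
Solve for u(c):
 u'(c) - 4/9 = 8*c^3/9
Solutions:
 u(c) = C1 + 2*c^4/9 + 4*c/9


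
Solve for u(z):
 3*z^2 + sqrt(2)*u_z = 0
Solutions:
 u(z) = C1 - sqrt(2)*z^3/2


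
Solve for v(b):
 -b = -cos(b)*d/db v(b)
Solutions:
 v(b) = C1 + Integral(b/cos(b), b)


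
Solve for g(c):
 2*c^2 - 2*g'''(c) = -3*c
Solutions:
 g(c) = C1 + C2*c + C3*c^2 + c^5/60 + c^4/16


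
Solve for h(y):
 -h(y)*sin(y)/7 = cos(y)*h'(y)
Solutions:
 h(y) = C1*cos(y)^(1/7)


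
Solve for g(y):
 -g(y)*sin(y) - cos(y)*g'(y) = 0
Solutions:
 g(y) = C1*cos(y)


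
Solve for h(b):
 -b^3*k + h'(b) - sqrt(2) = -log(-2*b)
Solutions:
 h(b) = C1 + b^4*k/4 - b*log(-b) + b*(-log(2) + 1 + sqrt(2))


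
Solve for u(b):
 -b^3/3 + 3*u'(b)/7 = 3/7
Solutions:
 u(b) = C1 + 7*b^4/36 + b


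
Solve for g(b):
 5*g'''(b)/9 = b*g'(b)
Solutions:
 g(b) = C1 + Integral(C2*airyai(15^(2/3)*b/5) + C3*airybi(15^(2/3)*b/5), b)


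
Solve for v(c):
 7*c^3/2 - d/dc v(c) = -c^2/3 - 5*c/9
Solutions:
 v(c) = C1 + 7*c^4/8 + c^3/9 + 5*c^2/18


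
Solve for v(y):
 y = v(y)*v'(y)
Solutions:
 v(y) = -sqrt(C1 + y^2)
 v(y) = sqrt(C1 + y^2)


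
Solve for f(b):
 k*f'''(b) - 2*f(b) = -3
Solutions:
 f(b) = C1*exp(2^(1/3)*b*(1/k)^(1/3)) + C2*exp(2^(1/3)*b*(-1 + sqrt(3)*I)*(1/k)^(1/3)/2) + C3*exp(-2^(1/3)*b*(1 + sqrt(3)*I)*(1/k)^(1/3)/2) + 3/2


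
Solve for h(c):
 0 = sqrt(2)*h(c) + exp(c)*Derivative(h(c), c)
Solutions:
 h(c) = C1*exp(sqrt(2)*exp(-c))


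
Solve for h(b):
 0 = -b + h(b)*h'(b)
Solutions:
 h(b) = -sqrt(C1 + b^2)
 h(b) = sqrt(C1 + b^2)


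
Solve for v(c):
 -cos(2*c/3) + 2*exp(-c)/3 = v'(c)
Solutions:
 v(c) = C1 - 3*sin(2*c/3)/2 - 2*exp(-c)/3


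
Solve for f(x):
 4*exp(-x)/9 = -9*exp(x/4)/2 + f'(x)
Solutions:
 f(x) = C1 + 18*exp(x/4) - 4*exp(-x)/9


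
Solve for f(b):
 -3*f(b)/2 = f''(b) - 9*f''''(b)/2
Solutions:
 f(b) = C1*exp(-b*sqrt(1 + 2*sqrt(7))/3) + C2*exp(b*sqrt(1 + 2*sqrt(7))/3) + C3*sin(b*sqrt(-1 + 2*sqrt(7))/3) + C4*cos(b*sqrt(-1 + 2*sqrt(7))/3)


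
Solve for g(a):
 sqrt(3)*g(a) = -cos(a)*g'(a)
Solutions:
 g(a) = C1*(sin(a) - 1)^(sqrt(3)/2)/(sin(a) + 1)^(sqrt(3)/2)


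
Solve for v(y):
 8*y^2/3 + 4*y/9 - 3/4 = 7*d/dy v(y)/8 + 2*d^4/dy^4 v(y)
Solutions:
 v(y) = C1 + C4*exp(-2^(2/3)*7^(1/3)*y/4) + 64*y^3/63 + 16*y^2/63 - 6*y/7 + (C2*sin(2^(2/3)*sqrt(3)*7^(1/3)*y/8) + C3*cos(2^(2/3)*sqrt(3)*7^(1/3)*y/8))*exp(2^(2/3)*7^(1/3)*y/8)


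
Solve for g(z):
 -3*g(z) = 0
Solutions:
 g(z) = 0


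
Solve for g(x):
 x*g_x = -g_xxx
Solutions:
 g(x) = C1 + Integral(C2*airyai(-x) + C3*airybi(-x), x)


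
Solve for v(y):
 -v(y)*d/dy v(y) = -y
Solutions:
 v(y) = -sqrt(C1 + y^2)
 v(y) = sqrt(C1 + y^2)


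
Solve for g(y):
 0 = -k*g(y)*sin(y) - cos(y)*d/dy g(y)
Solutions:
 g(y) = C1*exp(k*log(cos(y)))


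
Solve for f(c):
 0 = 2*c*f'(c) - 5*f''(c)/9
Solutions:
 f(c) = C1 + C2*erfi(3*sqrt(5)*c/5)


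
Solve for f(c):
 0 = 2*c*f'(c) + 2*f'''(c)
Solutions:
 f(c) = C1 + Integral(C2*airyai(-c) + C3*airybi(-c), c)


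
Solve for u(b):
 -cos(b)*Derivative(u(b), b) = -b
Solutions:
 u(b) = C1 + Integral(b/cos(b), b)


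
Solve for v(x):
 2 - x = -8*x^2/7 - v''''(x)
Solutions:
 v(x) = C1 + C2*x + C3*x^2 + C4*x^3 - x^6/315 + x^5/120 - x^4/12


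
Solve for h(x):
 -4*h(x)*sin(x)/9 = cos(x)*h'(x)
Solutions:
 h(x) = C1*cos(x)^(4/9)


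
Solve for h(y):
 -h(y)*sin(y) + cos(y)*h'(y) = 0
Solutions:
 h(y) = C1/cos(y)


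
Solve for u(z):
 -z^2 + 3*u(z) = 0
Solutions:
 u(z) = z^2/3


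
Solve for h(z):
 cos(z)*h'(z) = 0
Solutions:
 h(z) = C1


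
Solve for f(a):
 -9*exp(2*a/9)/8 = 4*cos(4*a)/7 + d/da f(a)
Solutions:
 f(a) = C1 - 81*exp(2*a/9)/16 - sin(4*a)/7


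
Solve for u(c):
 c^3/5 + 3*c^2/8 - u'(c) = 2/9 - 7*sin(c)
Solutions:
 u(c) = C1 + c^4/20 + c^3/8 - 2*c/9 - 7*cos(c)


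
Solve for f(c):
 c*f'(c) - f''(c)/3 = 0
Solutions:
 f(c) = C1 + C2*erfi(sqrt(6)*c/2)


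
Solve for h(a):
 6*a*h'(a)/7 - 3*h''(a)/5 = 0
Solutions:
 h(a) = C1 + C2*erfi(sqrt(35)*a/7)


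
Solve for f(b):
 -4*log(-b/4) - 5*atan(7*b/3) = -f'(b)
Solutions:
 f(b) = C1 + 4*b*log(-b) + 5*b*atan(7*b/3) - 8*b*log(2) - 4*b - 15*log(49*b^2 + 9)/14


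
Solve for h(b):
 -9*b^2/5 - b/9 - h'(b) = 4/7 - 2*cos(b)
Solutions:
 h(b) = C1 - 3*b^3/5 - b^2/18 - 4*b/7 + 2*sin(b)


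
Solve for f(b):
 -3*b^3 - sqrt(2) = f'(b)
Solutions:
 f(b) = C1 - 3*b^4/4 - sqrt(2)*b


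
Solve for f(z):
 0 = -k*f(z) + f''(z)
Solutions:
 f(z) = C1*exp(-sqrt(k)*z) + C2*exp(sqrt(k)*z)


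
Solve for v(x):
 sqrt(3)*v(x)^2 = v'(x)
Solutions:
 v(x) = -1/(C1 + sqrt(3)*x)


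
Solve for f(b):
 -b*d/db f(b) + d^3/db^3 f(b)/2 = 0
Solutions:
 f(b) = C1 + Integral(C2*airyai(2^(1/3)*b) + C3*airybi(2^(1/3)*b), b)


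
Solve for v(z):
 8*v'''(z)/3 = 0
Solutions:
 v(z) = C1 + C2*z + C3*z^2


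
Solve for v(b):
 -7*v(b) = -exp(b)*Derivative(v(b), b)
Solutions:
 v(b) = C1*exp(-7*exp(-b))


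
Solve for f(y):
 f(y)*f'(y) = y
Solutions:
 f(y) = -sqrt(C1 + y^2)
 f(y) = sqrt(C1 + y^2)


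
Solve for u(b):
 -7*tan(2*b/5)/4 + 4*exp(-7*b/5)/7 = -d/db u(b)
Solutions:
 u(b) = C1 + 35*log(tan(2*b/5)^2 + 1)/16 + 20*exp(-7*b/5)/49


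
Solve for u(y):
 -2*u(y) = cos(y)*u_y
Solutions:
 u(y) = C1*(sin(y) - 1)/(sin(y) + 1)


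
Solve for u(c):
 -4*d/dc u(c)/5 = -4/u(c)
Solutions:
 u(c) = -sqrt(C1 + 10*c)
 u(c) = sqrt(C1 + 10*c)


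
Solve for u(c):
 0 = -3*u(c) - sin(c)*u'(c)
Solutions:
 u(c) = C1*(cos(c) + 1)^(3/2)/(cos(c) - 1)^(3/2)


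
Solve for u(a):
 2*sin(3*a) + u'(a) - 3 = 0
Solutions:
 u(a) = C1 + 3*a + 2*cos(3*a)/3


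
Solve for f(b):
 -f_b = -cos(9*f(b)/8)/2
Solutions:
 -b/2 - 4*log(sin(9*f(b)/8) - 1)/9 + 4*log(sin(9*f(b)/8) + 1)/9 = C1


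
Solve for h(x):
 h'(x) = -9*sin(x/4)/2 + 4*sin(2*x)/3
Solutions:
 h(x) = C1 + 18*cos(x/4) - 2*cos(2*x)/3


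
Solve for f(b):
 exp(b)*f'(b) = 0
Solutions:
 f(b) = C1


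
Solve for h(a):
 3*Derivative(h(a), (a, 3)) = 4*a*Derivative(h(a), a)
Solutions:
 h(a) = C1 + Integral(C2*airyai(6^(2/3)*a/3) + C3*airybi(6^(2/3)*a/3), a)


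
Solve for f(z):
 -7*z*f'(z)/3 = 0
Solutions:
 f(z) = C1


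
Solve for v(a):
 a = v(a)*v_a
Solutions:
 v(a) = -sqrt(C1 + a^2)
 v(a) = sqrt(C1 + a^2)


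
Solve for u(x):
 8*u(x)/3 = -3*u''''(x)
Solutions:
 u(x) = (C1*sin(2^(1/4)*sqrt(3)*x/3) + C2*cos(2^(1/4)*sqrt(3)*x/3))*exp(-2^(1/4)*sqrt(3)*x/3) + (C3*sin(2^(1/4)*sqrt(3)*x/3) + C4*cos(2^(1/4)*sqrt(3)*x/3))*exp(2^(1/4)*sqrt(3)*x/3)


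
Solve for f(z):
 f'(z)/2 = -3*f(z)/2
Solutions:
 f(z) = C1*exp(-3*z)


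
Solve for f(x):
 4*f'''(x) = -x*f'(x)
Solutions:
 f(x) = C1 + Integral(C2*airyai(-2^(1/3)*x/2) + C3*airybi(-2^(1/3)*x/2), x)


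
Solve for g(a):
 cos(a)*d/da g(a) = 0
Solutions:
 g(a) = C1


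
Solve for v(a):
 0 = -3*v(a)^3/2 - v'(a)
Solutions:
 v(a) = -sqrt(-1/(C1 - 3*a))
 v(a) = sqrt(-1/(C1 - 3*a))


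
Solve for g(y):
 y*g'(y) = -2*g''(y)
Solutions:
 g(y) = C1 + C2*erf(y/2)


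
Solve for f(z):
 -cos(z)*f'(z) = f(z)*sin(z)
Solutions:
 f(z) = C1*cos(z)


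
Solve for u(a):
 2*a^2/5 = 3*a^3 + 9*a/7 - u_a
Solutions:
 u(a) = C1 + 3*a^4/4 - 2*a^3/15 + 9*a^2/14


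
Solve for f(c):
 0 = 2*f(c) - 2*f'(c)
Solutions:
 f(c) = C1*exp(c)


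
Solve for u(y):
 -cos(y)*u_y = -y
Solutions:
 u(y) = C1 + Integral(y/cos(y), y)


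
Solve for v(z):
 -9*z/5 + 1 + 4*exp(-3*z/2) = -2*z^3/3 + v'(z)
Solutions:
 v(z) = C1 + z^4/6 - 9*z^2/10 + z - 8*exp(-3*z/2)/3


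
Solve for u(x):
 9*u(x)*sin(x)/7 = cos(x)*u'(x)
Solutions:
 u(x) = C1/cos(x)^(9/7)


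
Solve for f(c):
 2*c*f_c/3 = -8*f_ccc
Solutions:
 f(c) = C1 + Integral(C2*airyai(-18^(1/3)*c/6) + C3*airybi(-18^(1/3)*c/6), c)


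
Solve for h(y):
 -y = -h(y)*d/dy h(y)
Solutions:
 h(y) = -sqrt(C1 + y^2)
 h(y) = sqrt(C1 + y^2)


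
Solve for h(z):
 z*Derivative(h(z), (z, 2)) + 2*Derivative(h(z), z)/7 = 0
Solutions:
 h(z) = C1 + C2*z^(5/7)


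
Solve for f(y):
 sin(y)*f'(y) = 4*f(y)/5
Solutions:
 f(y) = C1*(cos(y) - 1)^(2/5)/(cos(y) + 1)^(2/5)


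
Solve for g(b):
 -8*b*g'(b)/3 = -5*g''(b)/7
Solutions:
 g(b) = C1 + C2*erfi(2*sqrt(105)*b/15)


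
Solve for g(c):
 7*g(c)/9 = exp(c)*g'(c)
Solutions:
 g(c) = C1*exp(-7*exp(-c)/9)


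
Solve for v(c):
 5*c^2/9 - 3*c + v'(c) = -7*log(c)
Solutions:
 v(c) = C1 - 5*c^3/27 + 3*c^2/2 - 7*c*log(c) + 7*c


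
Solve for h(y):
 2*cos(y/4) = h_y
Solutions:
 h(y) = C1 + 8*sin(y/4)


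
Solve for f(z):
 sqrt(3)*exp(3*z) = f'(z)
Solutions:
 f(z) = C1 + sqrt(3)*exp(3*z)/3


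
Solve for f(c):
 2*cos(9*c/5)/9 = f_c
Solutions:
 f(c) = C1 + 10*sin(9*c/5)/81


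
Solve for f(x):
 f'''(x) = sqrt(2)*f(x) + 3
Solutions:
 f(x) = C3*exp(2^(1/6)*x) + (C1*sin(2^(1/6)*sqrt(3)*x/2) + C2*cos(2^(1/6)*sqrt(3)*x/2))*exp(-2^(1/6)*x/2) - 3*sqrt(2)/2


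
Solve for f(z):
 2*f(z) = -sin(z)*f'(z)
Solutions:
 f(z) = C1*(cos(z) + 1)/(cos(z) - 1)


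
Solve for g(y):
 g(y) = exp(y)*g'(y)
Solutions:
 g(y) = C1*exp(-exp(-y))


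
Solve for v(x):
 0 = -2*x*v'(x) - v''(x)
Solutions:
 v(x) = C1 + C2*erf(x)


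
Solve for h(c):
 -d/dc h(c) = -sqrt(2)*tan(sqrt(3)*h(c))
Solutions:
 h(c) = sqrt(3)*(pi - asin(C1*exp(sqrt(6)*c)))/3
 h(c) = sqrt(3)*asin(C1*exp(sqrt(6)*c))/3


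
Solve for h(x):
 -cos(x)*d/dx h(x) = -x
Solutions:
 h(x) = C1 + Integral(x/cos(x), x)


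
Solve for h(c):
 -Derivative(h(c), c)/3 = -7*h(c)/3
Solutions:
 h(c) = C1*exp(7*c)


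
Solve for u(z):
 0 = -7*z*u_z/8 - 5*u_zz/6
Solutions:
 u(z) = C1 + C2*erf(sqrt(210)*z/20)


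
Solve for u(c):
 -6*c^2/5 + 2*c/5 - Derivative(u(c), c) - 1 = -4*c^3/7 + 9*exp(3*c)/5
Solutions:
 u(c) = C1 + c^4/7 - 2*c^3/5 + c^2/5 - c - 3*exp(3*c)/5


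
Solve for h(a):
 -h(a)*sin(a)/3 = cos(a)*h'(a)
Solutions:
 h(a) = C1*cos(a)^(1/3)


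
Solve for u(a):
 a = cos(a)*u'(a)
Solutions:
 u(a) = C1 + Integral(a/cos(a), a)


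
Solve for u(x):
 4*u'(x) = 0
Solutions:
 u(x) = C1


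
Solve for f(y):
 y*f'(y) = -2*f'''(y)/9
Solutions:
 f(y) = C1 + Integral(C2*airyai(-6^(2/3)*y/2) + C3*airybi(-6^(2/3)*y/2), y)


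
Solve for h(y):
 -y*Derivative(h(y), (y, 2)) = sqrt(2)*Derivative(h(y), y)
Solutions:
 h(y) = C1 + C2*y^(1 - sqrt(2))


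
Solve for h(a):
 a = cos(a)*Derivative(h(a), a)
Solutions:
 h(a) = C1 + Integral(a/cos(a), a)


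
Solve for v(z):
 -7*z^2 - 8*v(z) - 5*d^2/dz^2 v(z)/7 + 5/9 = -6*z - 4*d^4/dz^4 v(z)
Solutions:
 v(z) = C1*exp(-sqrt(14)*z*sqrt(5 + sqrt(6297))/28) + C2*exp(sqrt(14)*z*sqrt(5 + sqrt(6297))/28) + C3*sin(sqrt(14)*z*sqrt(-5 + sqrt(6297))/28) + C4*cos(sqrt(14)*z*sqrt(-5 + sqrt(6297))/28) - 7*z^2/8 + 3*z/4 + 65/288


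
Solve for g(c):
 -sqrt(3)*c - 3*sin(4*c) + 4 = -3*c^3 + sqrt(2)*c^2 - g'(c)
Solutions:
 g(c) = C1 - 3*c^4/4 + sqrt(2)*c^3/3 + sqrt(3)*c^2/2 - 4*c - 3*cos(4*c)/4


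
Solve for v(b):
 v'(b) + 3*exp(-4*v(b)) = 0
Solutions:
 v(b) = log(-I*(C1 - 12*b)^(1/4))
 v(b) = log(I*(C1 - 12*b)^(1/4))
 v(b) = log(-(C1 - 12*b)^(1/4))
 v(b) = log(C1 - 12*b)/4


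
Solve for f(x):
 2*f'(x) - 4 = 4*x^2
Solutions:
 f(x) = C1 + 2*x^3/3 + 2*x


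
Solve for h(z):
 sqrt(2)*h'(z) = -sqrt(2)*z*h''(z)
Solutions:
 h(z) = C1 + C2*log(z)


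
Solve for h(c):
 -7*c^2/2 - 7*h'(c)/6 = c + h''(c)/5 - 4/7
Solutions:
 h(c) = C1 + C2*exp(-35*c/6) - c^3 + 3*c^2/35 + 564*c/1225


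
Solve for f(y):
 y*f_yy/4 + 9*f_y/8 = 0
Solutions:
 f(y) = C1 + C2/y^(7/2)


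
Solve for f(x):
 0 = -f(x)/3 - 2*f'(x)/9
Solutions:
 f(x) = C1*exp(-3*x/2)


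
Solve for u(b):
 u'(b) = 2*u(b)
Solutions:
 u(b) = C1*exp(2*b)


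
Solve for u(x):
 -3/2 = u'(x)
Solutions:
 u(x) = C1 - 3*x/2


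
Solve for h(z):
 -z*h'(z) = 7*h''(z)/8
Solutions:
 h(z) = C1 + C2*erf(2*sqrt(7)*z/7)


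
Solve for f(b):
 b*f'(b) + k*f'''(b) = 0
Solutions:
 f(b) = C1 + Integral(C2*airyai(b*(-1/k)^(1/3)) + C3*airybi(b*(-1/k)^(1/3)), b)


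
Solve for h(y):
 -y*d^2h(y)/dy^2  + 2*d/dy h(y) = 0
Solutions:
 h(y) = C1 + C2*y^3


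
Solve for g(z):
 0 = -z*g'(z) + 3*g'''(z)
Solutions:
 g(z) = C1 + Integral(C2*airyai(3^(2/3)*z/3) + C3*airybi(3^(2/3)*z/3), z)


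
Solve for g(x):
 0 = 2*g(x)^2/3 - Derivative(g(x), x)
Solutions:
 g(x) = -3/(C1 + 2*x)


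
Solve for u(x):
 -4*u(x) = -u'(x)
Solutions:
 u(x) = C1*exp(4*x)


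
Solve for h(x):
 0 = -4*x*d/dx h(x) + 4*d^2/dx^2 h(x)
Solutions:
 h(x) = C1 + C2*erfi(sqrt(2)*x/2)


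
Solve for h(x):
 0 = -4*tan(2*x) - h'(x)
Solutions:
 h(x) = C1 + 2*log(cos(2*x))


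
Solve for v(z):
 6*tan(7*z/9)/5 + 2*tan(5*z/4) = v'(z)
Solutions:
 v(z) = C1 - 54*log(cos(7*z/9))/35 - 8*log(cos(5*z/4))/5


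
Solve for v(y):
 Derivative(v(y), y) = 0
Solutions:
 v(y) = C1


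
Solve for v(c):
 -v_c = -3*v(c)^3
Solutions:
 v(c) = -sqrt(2)*sqrt(-1/(C1 + 3*c))/2
 v(c) = sqrt(2)*sqrt(-1/(C1 + 3*c))/2


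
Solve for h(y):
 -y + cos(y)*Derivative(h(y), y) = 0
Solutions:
 h(y) = C1 + Integral(y/cos(y), y)


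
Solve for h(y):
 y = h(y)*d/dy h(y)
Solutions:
 h(y) = -sqrt(C1 + y^2)
 h(y) = sqrt(C1 + y^2)


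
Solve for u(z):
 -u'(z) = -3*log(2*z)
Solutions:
 u(z) = C1 + 3*z*log(z) - 3*z + z*log(8)


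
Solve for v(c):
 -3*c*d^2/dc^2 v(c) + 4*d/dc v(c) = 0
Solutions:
 v(c) = C1 + C2*c^(7/3)


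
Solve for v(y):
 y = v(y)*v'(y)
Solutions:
 v(y) = -sqrt(C1 + y^2)
 v(y) = sqrt(C1 + y^2)


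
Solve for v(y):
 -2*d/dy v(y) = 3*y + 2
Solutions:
 v(y) = C1 - 3*y^2/4 - y


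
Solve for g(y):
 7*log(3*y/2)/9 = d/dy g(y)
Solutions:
 g(y) = C1 + 7*y*log(y)/9 - 7*y/9 - 7*y*log(2)/9 + 7*y*log(3)/9


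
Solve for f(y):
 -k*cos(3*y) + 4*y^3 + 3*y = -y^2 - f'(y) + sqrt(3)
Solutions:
 f(y) = C1 + k*sin(3*y)/3 - y^4 - y^3/3 - 3*y^2/2 + sqrt(3)*y


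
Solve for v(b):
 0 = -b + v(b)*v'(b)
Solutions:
 v(b) = -sqrt(C1 + b^2)
 v(b) = sqrt(C1 + b^2)


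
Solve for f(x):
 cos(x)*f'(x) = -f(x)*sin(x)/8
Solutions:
 f(x) = C1*cos(x)^(1/8)


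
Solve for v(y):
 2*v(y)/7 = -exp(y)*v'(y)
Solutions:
 v(y) = C1*exp(2*exp(-y)/7)


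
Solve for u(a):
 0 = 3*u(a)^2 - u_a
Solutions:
 u(a) = -1/(C1 + 3*a)


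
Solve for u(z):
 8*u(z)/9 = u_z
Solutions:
 u(z) = C1*exp(8*z/9)


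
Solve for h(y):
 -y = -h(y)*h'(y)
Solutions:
 h(y) = -sqrt(C1 + y^2)
 h(y) = sqrt(C1 + y^2)


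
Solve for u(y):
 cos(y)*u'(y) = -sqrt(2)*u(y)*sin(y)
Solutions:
 u(y) = C1*cos(y)^(sqrt(2))


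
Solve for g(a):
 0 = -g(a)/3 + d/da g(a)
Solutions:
 g(a) = C1*exp(a/3)


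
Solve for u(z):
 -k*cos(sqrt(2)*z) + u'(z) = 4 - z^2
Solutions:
 u(z) = C1 + sqrt(2)*k*sin(sqrt(2)*z)/2 - z^3/3 + 4*z


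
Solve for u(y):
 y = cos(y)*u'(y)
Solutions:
 u(y) = C1 + Integral(y/cos(y), y)


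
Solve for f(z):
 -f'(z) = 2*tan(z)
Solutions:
 f(z) = C1 + 2*log(cos(z))


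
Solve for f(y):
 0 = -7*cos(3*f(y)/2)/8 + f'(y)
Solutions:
 -7*y/8 - log(sin(3*f(y)/2) - 1)/3 + log(sin(3*f(y)/2) + 1)/3 = C1


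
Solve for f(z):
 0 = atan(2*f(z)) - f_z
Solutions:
 Integral(1/atan(2*_y), (_y, f(z))) = C1 + z


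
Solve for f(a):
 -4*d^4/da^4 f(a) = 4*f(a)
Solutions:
 f(a) = (C1*sin(sqrt(2)*a/2) + C2*cos(sqrt(2)*a/2))*exp(-sqrt(2)*a/2) + (C3*sin(sqrt(2)*a/2) + C4*cos(sqrt(2)*a/2))*exp(sqrt(2)*a/2)


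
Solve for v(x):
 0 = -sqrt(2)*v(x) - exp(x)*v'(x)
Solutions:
 v(x) = C1*exp(sqrt(2)*exp(-x))


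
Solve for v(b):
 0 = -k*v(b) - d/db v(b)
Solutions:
 v(b) = C1*exp(-b*k)


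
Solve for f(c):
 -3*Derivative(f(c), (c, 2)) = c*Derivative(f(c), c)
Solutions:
 f(c) = C1 + C2*erf(sqrt(6)*c/6)


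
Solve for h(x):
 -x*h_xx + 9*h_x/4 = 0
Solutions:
 h(x) = C1 + C2*x^(13/4)


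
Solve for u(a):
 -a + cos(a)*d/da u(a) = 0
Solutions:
 u(a) = C1 + Integral(a/cos(a), a)


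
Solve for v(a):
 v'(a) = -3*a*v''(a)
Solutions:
 v(a) = C1 + C2*a^(2/3)


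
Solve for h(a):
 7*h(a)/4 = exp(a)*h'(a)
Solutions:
 h(a) = C1*exp(-7*exp(-a)/4)


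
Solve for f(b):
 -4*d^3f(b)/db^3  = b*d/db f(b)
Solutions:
 f(b) = C1 + Integral(C2*airyai(-2^(1/3)*b/2) + C3*airybi(-2^(1/3)*b/2), b)


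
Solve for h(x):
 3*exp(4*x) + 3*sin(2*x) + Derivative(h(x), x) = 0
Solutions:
 h(x) = C1 - 3*exp(4*x)/4 + 3*cos(2*x)/2


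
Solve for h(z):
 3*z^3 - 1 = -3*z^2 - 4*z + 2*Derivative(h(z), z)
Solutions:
 h(z) = C1 + 3*z^4/8 + z^3/2 + z^2 - z/2


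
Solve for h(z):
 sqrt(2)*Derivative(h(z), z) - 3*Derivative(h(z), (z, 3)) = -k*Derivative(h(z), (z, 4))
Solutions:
 h(z) = C1 + C2*exp(z*(-(sqrt(((sqrt(2) - 2/k^2)^2 - 4/k^4)/k^2)/2 + sqrt(2)/(2*k) - 1/k^3)^(1/3) + 1/k - 1/(k^2*(sqrt(((sqrt(2) - 2/k^2)^2 - 4/k^4)/k^2)/2 + sqrt(2)/(2*k) - 1/k^3)^(1/3)))) + C3*exp(z*((sqrt(((sqrt(2) - 2/k^2)^2 - 4/k^4)/k^2)/2 + sqrt(2)/(2*k) - 1/k^3)^(1/3)/2 - sqrt(3)*I*(sqrt(((sqrt(2) - 2/k^2)^2 - 4/k^4)/k^2)/2 + sqrt(2)/(2*k) - 1/k^3)^(1/3)/2 + 1/k - 2/(k^2*(-1 + sqrt(3)*I)*(sqrt(((sqrt(2) - 2/k^2)^2 - 4/k^4)/k^2)/2 + sqrt(2)/(2*k) - 1/k^3)^(1/3)))) + C4*exp(z*((sqrt(((sqrt(2) - 2/k^2)^2 - 4/k^4)/k^2)/2 + sqrt(2)/(2*k) - 1/k^3)^(1/3)/2 + sqrt(3)*I*(sqrt(((sqrt(2) - 2/k^2)^2 - 4/k^4)/k^2)/2 + sqrt(2)/(2*k) - 1/k^3)^(1/3)/2 + 1/k + 2/(k^2*(1 + sqrt(3)*I)*(sqrt(((sqrt(2) - 2/k^2)^2 - 4/k^4)/k^2)/2 + sqrt(2)/(2*k) - 1/k^3)^(1/3))))


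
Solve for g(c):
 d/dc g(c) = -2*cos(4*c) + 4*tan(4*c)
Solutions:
 g(c) = C1 - log(cos(4*c)) - sin(4*c)/2


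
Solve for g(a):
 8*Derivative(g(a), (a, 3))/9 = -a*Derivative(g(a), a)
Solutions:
 g(a) = C1 + Integral(C2*airyai(-3^(2/3)*a/2) + C3*airybi(-3^(2/3)*a/2), a)


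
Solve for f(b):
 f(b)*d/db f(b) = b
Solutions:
 f(b) = -sqrt(C1 + b^2)
 f(b) = sqrt(C1 + b^2)


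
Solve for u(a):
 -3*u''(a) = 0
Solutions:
 u(a) = C1 + C2*a


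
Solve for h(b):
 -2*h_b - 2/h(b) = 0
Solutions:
 h(b) = -sqrt(C1 - 2*b)
 h(b) = sqrt(C1 - 2*b)


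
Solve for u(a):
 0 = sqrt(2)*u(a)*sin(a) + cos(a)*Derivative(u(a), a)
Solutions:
 u(a) = C1*cos(a)^(sqrt(2))


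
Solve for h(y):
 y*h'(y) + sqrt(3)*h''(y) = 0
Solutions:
 h(y) = C1 + C2*erf(sqrt(2)*3^(3/4)*y/6)


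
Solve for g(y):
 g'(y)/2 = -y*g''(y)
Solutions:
 g(y) = C1 + C2*sqrt(y)


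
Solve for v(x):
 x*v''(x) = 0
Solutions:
 v(x) = C1 + C2*x


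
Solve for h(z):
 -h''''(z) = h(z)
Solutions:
 h(z) = (C1*sin(sqrt(2)*z/2) + C2*cos(sqrt(2)*z/2))*exp(-sqrt(2)*z/2) + (C3*sin(sqrt(2)*z/2) + C4*cos(sqrt(2)*z/2))*exp(sqrt(2)*z/2)


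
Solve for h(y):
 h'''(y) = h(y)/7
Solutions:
 h(y) = C3*exp(7^(2/3)*y/7) + (C1*sin(sqrt(3)*7^(2/3)*y/14) + C2*cos(sqrt(3)*7^(2/3)*y/14))*exp(-7^(2/3)*y/14)


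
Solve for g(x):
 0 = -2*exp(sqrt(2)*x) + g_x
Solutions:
 g(x) = C1 + sqrt(2)*exp(sqrt(2)*x)


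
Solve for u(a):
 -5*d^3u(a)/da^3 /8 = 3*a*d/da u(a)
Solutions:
 u(a) = C1 + Integral(C2*airyai(-2*3^(1/3)*5^(2/3)*a/5) + C3*airybi(-2*3^(1/3)*5^(2/3)*a/5), a)


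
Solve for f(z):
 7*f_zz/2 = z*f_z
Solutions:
 f(z) = C1 + C2*erfi(sqrt(7)*z/7)


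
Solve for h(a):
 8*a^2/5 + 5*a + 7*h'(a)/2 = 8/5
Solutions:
 h(a) = C1 - 16*a^3/105 - 5*a^2/7 + 16*a/35


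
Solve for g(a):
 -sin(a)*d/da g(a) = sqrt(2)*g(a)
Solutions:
 g(a) = C1*(cos(a) + 1)^(sqrt(2)/2)/(cos(a) - 1)^(sqrt(2)/2)


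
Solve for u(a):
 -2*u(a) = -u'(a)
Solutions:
 u(a) = C1*exp(2*a)


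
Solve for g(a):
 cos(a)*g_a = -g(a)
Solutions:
 g(a) = C1*sqrt(sin(a) - 1)/sqrt(sin(a) + 1)


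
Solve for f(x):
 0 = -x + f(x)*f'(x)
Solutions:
 f(x) = -sqrt(C1 + x^2)
 f(x) = sqrt(C1 + x^2)


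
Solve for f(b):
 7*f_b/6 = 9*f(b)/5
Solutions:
 f(b) = C1*exp(54*b/35)


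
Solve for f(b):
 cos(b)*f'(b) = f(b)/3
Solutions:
 f(b) = C1*(sin(b) + 1)^(1/6)/(sin(b) - 1)^(1/6)


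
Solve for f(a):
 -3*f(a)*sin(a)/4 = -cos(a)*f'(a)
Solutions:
 f(a) = C1/cos(a)^(3/4)


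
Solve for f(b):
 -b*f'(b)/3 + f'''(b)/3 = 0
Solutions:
 f(b) = C1 + Integral(C2*airyai(b) + C3*airybi(b), b)


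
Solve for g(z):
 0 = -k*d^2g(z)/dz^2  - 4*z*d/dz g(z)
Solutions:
 g(z) = C1 + C2*sqrt(k)*erf(sqrt(2)*z*sqrt(1/k))


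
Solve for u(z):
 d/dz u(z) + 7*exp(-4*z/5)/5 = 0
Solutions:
 u(z) = C1 + 7*exp(-4*z/5)/4


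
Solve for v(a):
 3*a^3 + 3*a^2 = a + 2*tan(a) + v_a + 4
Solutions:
 v(a) = C1 + 3*a^4/4 + a^3 - a^2/2 - 4*a + 2*log(cos(a))


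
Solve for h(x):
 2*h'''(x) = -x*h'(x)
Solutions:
 h(x) = C1 + Integral(C2*airyai(-2^(2/3)*x/2) + C3*airybi(-2^(2/3)*x/2), x)


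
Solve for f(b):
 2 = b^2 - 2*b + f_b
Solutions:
 f(b) = C1 - b^3/3 + b^2 + 2*b


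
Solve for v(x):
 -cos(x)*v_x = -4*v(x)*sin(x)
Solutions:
 v(x) = C1/cos(x)^4


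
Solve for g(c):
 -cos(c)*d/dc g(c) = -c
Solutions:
 g(c) = C1 + Integral(c/cos(c), c)


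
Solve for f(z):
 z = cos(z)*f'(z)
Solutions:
 f(z) = C1 + Integral(z/cos(z), z)


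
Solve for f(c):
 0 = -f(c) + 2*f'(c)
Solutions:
 f(c) = C1*exp(c/2)


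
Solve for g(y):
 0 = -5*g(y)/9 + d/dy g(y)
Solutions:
 g(y) = C1*exp(5*y/9)


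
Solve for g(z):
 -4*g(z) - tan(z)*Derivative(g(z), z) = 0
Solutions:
 g(z) = C1/sin(z)^4


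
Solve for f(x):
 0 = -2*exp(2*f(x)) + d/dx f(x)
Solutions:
 f(x) = log(-sqrt(-1/(C1 + 2*x))) - log(2)/2
 f(x) = log(-1/(C1 + 2*x))/2 - log(2)/2


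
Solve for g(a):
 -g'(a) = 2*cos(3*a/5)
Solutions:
 g(a) = C1 - 10*sin(3*a/5)/3


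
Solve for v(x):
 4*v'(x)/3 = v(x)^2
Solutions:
 v(x) = -4/(C1 + 3*x)


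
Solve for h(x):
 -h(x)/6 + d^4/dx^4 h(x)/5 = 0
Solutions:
 h(x) = C1*exp(-5^(1/4)*6^(3/4)*x/6) + C2*exp(5^(1/4)*6^(3/4)*x/6) + C3*sin(5^(1/4)*6^(3/4)*x/6) + C4*cos(5^(1/4)*6^(3/4)*x/6)


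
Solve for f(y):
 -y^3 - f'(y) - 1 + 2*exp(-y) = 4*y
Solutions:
 f(y) = C1 - y^4/4 - 2*y^2 - y - 2*exp(-y)


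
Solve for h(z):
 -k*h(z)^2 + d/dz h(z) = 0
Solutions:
 h(z) = -1/(C1 + k*z)


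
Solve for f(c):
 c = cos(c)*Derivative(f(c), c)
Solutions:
 f(c) = C1 + Integral(c/cos(c), c)


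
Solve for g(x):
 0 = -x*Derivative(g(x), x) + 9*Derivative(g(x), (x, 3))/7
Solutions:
 g(x) = C1 + Integral(C2*airyai(21^(1/3)*x/3) + C3*airybi(21^(1/3)*x/3), x)


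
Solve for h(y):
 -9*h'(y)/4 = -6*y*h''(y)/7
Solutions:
 h(y) = C1 + C2*y^(29/8)


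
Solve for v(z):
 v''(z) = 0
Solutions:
 v(z) = C1 + C2*z


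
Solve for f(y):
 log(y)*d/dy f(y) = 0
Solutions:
 f(y) = C1


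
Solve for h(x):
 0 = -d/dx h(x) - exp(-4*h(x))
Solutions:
 h(x) = log(-I*(C1 - 4*x)^(1/4))
 h(x) = log(I*(C1 - 4*x)^(1/4))
 h(x) = log(-(C1 - 4*x)^(1/4))
 h(x) = log(C1 - 4*x)/4


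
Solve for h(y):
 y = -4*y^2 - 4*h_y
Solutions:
 h(y) = C1 - y^3/3 - y^2/8


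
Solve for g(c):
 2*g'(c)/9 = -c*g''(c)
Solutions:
 g(c) = C1 + C2*c^(7/9)


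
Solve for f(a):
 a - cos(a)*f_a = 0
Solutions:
 f(a) = C1 + Integral(a/cos(a), a)


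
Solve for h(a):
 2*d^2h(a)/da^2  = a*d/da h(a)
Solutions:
 h(a) = C1 + C2*erfi(a/2)


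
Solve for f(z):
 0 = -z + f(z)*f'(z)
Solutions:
 f(z) = -sqrt(C1 + z^2)
 f(z) = sqrt(C1 + z^2)


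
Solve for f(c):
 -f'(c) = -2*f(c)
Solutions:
 f(c) = C1*exp(2*c)


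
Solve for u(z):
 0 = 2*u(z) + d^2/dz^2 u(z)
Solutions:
 u(z) = C1*sin(sqrt(2)*z) + C2*cos(sqrt(2)*z)


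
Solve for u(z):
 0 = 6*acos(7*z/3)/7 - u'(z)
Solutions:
 u(z) = C1 + 6*z*acos(7*z/3)/7 - 6*sqrt(9 - 49*z^2)/49


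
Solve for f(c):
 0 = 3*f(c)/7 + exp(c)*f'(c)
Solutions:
 f(c) = C1*exp(3*exp(-c)/7)


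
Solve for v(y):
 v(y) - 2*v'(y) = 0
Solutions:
 v(y) = C1*exp(y/2)


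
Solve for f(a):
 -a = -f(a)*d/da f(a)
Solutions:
 f(a) = -sqrt(C1 + a^2)
 f(a) = sqrt(C1 + a^2)


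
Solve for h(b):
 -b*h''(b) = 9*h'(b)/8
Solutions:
 h(b) = C1 + C2/b^(1/8)


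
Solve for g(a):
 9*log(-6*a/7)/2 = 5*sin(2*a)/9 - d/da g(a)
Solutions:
 g(a) = C1 - 9*a*log(-a)/2 - 5*a*log(6) + a*log(42)/2 + 9*a/2 + 4*a*log(7) - 5*cos(2*a)/18


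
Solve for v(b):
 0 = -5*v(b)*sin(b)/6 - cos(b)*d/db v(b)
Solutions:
 v(b) = C1*cos(b)^(5/6)


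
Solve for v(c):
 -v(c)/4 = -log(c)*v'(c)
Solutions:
 v(c) = C1*exp(li(c)/4)


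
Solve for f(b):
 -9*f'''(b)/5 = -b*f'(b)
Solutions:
 f(b) = C1 + Integral(C2*airyai(15^(1/3)*b/3) + C3*airybi(15^(1/3)*b/3), b)


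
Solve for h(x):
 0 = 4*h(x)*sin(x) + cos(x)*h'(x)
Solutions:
 h(x) = C1*cos(x)^4


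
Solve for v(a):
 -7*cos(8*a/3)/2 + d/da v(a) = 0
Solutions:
 v(a) = C1 + 21*sin(8*a/3)/16


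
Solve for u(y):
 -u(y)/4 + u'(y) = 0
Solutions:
 u(y) = C1*exp(y/4)


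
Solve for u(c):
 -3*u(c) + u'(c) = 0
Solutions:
 u(c) = C1*exp(3*c)


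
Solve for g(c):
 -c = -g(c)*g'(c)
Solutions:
 g(c) = -sqrt(C1 + c^2)
 g(c) = sqrt(C1 + c^2)


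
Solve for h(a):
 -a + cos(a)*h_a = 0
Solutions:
 h(a) = C1 + Integral(a/cos(a), a)


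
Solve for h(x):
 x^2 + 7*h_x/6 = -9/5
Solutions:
 h(x) = C1 - 2*x^3/7 - 54*x/35


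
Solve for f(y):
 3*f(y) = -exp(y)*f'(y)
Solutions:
 f(y) = C1*exp(3*exp(-y))


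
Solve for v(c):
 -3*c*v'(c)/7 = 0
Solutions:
 v(c) = C1


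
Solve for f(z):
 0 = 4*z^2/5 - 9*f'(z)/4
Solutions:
 f(z) = C1 + 16*z^3/135


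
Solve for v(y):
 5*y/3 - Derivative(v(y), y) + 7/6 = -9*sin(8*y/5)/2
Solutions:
 v(y) = C1 + 5*y^2/6 + 7*y/6 - 45*cos(8*y/5)/16


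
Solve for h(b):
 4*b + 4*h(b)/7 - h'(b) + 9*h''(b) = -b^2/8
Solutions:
 h(b) = -7*b^2/32 - 497*b/64 + (C1*sin(sqrt(959)*b/126) + C2*cos(sqrt(959)*b/126))*exp(b/18) - 1715/256


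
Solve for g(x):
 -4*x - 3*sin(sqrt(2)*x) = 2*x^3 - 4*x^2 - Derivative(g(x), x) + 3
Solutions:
 g(x) = C1 + x^4/2 - 4*x^3/3 + 2*x^2 + 3*x - 3*sqrt(2)*cos(sqrt(2)*x)/2


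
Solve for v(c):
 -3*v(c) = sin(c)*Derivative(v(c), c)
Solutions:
 v(c) = C1*(cos(c) + 1)^(3/2)/(cos(c) - 1)^(3/2)


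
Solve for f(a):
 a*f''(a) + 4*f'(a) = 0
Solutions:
 f(a) = C1 + C2/a^3


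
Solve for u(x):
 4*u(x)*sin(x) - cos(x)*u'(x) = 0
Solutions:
 u(x) = C1/cos(x)^4


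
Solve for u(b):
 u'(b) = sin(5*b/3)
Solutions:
 u(b) = C1 - 3*cos(5*b/3)/5


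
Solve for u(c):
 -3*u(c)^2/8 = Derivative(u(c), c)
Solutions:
 u(c) = 8/(C1 + 3*c)


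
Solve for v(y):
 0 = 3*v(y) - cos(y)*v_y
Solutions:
 v(y) = C1*(sin(y) + 1)^(3/2)/(sin(y) - 1)^(3/2)


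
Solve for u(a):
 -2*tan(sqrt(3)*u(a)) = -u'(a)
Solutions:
 u(a) = sqrt(3)*(pi - asin(C1*exp(2*sqrt(3)*a)))/3
 u(a) = sqrt(3)*asin(C1*exp(2*sqrt(3)*a))/3


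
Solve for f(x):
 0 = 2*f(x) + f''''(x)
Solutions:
 f(x) = (C1*sin(2^(3/4)*x/2) + C2*cos(2^(3/4)*x/2))*exp(-2^(3/4)*x/2) + (C3*sin(2^(3/4)*x/2) + C4*cos(2^(3/4)*x/2))*exp(2^(3/4)*x/2)


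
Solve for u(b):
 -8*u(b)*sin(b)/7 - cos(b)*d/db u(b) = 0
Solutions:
 u(b) = C1*cos(b)^(8/7)


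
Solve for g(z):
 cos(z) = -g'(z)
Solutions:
 g(z) = C1 - sin(z)


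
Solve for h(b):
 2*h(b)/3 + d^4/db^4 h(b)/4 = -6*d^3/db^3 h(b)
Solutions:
 h(b) = C1*exp(b*(-6 + sqrt(2^(2/3)/(9*(sqrt(26242)/27 + 6)^(1/3)) + 2^(1/3)*(sqrt(26242)/27 + 6)^(1/3) + 36)))*sin(b*sqrt(-288 + 16/(9*(16*sqrt(26242)/27 + 96)^(1/3)) + 2*(16*sqrt(26242)/27 + 96)^(1/3) + 3456/sqrt(16/(9*(16*sqrt(26242)/27 + 96)^(1/3)) + 2*(16*sqrt(26242)/27 + 96)^(1/3) + 144))/2) + C2*exp(b*(-6 + sqrt(2^(2/3)/(9*(sqrt(26242)/27 + 6)^(1/3)) + 2^(1/3)*(sqrt(26242)/27 + 6)^(1/3) + 36)))*cos(b*sqrt(-288 + 16/(9*(16*sqrt(26242)/27 + 96)^(1/3)) + 2*(16*sqrt(26242)/27 + 96)^(1/3) + 3456/sqrt(16/(9*(16*sqrt(26242)/27 + 96)^(1/3)) + 2*(16*sqrt(26242)/27 + 96)^(1/3) + 144))/2) + C3*exp(-b*(6 + sqrt(2^(2/3)/(9*(sqrt(26242)/27 + 6)^(1/3)) + 2^(1/3)*(sqrt(26242)/27 + 6)^(1/3) + 36) + sqrt(-2^(1/3)*(sqrt(26242)/27 + 6)^(1/3) - 2^(2/3)/(9*(sqrt(26242)/27 + 6)^(1/3)) + 432/sqrt(2^(2/3)/(9*(sqrt(26242)/27 + 6)^(1/3)) + 2^(1/3)*(sqrt(26242)/27 + 6)^(1/3) + 36) + 72))) + C4*exp(b*(-sqrt(2^(2/3)/(9*(sqrt(26242)/27 + 6)^(1/3)) + 2^(1/3)*(sqrt(26242)/27 + 6)^(1/3) + 36) - 6 + sqrt(-2^(1/3)*(sqrt(26242)/27 + 6)^(1/3) - 2^(2/3)/(9*(sqrt(26242)/27 + 6)^(1/3)) + 432/sqrt(2^(2/3)/(9*(sqrt(26242)/27 + 6)^(1/3)) + 2^(1/3)*(sqrt(26242)/27 + 6)^(1/3) + 36) + 72)))


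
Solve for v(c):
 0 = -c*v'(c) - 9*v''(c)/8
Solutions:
 v(c) = C1 + C2*erf(2*c/3)


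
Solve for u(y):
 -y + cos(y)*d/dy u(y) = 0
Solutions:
 u(y) = C1 + Integral(y/cos(y), y)


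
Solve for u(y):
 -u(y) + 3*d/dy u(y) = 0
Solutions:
 u(y) = C1*exp(y/3)


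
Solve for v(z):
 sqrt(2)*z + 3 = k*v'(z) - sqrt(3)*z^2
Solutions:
 v(z) = C1 + sqrt(3)*z^3/(3*k) + sqrt(2)*z^2/(2*k) + 3*z/k


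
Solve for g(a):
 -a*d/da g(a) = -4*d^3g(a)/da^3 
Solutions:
 g(a) = C1 + Integral(C2*airyai(2^(1/3)*a/2) + C3*airybi(2^(1/3)*a/2), a)


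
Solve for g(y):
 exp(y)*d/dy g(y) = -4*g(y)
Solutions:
 g(y) = C1*exp(4*exp(-y))


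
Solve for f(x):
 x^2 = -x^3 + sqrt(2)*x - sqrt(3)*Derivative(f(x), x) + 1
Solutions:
 f(x) = C1 - sqrt(3)*x^4/12 - sqrt(3)*x^3/9 + sqrt(6)*x^2/6 + sqrt(3)*x/3


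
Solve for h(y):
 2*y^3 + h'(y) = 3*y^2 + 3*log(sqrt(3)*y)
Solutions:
 h(y) = C1 - y^4/2 + y^3 + 3*y*log(y) - 3*y + 3*y*log(3)/2


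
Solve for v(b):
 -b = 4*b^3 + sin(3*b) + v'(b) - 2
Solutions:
 v(b) = C1 - b^4 - b^2/2 + 2*b + cos(3*b)/3


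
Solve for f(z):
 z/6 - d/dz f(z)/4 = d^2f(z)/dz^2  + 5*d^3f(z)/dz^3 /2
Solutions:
 f(z) = C1 + z^2/3 - 8*z/3 + (C2*sin(sqrt(6)*z/10) + C3*cos(sqrt(6)*z/10))*exp(-z/5)


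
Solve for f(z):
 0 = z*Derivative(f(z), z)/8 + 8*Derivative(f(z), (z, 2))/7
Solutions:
 f(z) = C1 + C2*erf(sqrt(14)*z/16)


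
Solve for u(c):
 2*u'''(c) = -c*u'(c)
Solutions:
 u(c) = C1 + Integral(C2*airyai(-2^(2/3)*c/2) + C3*airybi(-2^(2/3)*c/2), c)


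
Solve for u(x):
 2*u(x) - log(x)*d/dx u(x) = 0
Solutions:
 u(x) = C1*exp(2*li(x))


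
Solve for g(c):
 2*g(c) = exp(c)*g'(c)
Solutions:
 g(c) = C1*exp(-2*exp(-c))


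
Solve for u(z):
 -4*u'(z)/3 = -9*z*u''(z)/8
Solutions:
 u(z) = C1 + C2*z^(59/27)


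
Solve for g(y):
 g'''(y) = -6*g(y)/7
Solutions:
 g(y) = C3*exp(-6^(1/3)*7^(2/3)*y/7) + (C1*sin(2^(1/3)*3^(5/6)*7^(2/3)*y/14) + C2*cos(2^(1/3)*3^(5/6)*7^(2/3)*y/14))*exp(6^(1/3)*7^(2/3)*y/14)


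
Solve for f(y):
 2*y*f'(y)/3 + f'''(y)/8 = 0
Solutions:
 f(y) = C1 + Integral(C2*airyai(-2*2^(1/3)*3^(2/3)*y/3) + C3*airybi(-2*2^(1/3)*3^(2/3)*y/3), y)


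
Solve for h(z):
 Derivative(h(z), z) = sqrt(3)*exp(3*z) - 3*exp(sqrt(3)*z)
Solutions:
 h(z) = C1 + sqrt(3)*exp(3*z)/3 - sqrt(3)*exp(sqrt(3)*z)


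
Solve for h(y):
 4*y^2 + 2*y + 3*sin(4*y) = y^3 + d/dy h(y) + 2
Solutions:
 h(y) = C1 - y^4/4 + 4*y^3/3 + y^2 - 2*y - 3*cos(4*y)/4


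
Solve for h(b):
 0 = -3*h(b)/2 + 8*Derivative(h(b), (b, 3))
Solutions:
 h(b) = C3*exp(2^(2/3)*3^(1/3)*b/4) + (C1*sin(2^(2/3)*3^(5/6)*b/8) + C2*cos(2^(2/3)*3^(5/6)*b/8))*exp(-2^(2/3)*3^(1/3)*b/8)


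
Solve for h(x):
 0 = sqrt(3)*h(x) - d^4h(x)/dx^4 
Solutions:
 h(x) = C1*exp(-3^(1/8)*x) + C2*exp(3^(1/8)*x) + C3*sin(3^(1/8)*x) + C4*cos(3^(1/8)*x)


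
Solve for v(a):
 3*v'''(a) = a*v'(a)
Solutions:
 v(a) = C1 + Integral(C2*airyai(3^(2/3)*a/3) + C3*airybi(3^(2/3)*a/3), a)


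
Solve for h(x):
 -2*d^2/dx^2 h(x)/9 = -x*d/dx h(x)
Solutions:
 h(x) = C1 + C2*erfi(3*x/2)


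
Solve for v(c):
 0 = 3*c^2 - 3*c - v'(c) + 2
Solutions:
 v(c) = C1 + c^3 - 3*c^2/2 + 2*c


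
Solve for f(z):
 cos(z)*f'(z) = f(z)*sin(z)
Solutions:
 f(z) = C1/cos(z)


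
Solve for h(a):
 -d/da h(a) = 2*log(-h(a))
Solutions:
 -li(-h(a)) = C1 - 2*a


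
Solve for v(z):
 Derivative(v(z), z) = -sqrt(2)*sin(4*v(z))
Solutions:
 v(z) = -acos((-C1 - exp(8*sqrt(2)*z))/(C1 - exp(8*sqrt(2)*z)))/4 + pi/2
 v(z) = acos((-C1 - exp(8*sqrt(2)*z))/(C1 - exp(8*sqrt(2)*z)))/4


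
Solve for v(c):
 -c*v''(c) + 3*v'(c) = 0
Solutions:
 v(c) = C1 + C2*c^4


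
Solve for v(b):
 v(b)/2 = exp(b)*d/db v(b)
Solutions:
 v(b) = C1*exp(-exp(-b)/2)


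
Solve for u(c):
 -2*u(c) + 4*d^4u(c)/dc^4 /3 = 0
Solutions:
 u(c) = C1*exp(-2^(3/4)*3^(1/4)*c/2) + C2*exp(2^(3/4)*3^(1/4)*c/2) + C3*sin(2^(3/4)*3^(1/4)*c/2) + C4*cos(2^(3/4)*3^(1/4)*c/2)


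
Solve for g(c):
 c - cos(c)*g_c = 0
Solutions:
 g(c) = C1 + Integral(c/cos(c), c)


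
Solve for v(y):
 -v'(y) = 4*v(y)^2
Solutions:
 v(y) = 1/(C1 + 4*y)
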